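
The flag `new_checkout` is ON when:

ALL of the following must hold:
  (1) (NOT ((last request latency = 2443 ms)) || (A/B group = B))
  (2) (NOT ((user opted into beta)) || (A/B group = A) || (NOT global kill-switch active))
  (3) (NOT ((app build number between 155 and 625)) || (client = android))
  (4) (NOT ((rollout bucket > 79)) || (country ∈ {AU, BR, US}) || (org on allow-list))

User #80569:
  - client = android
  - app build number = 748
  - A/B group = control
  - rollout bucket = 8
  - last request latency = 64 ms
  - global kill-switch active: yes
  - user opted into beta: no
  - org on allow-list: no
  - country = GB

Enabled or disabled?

Enabled

Atomic conditions:
  last request latency = 2443 ms: 64 == 2443 is false
  A/B group = B: control == B is false
  user opted into beta: no → false
  A/B group = A: control == A is false
  NOT global kill-switch active: yes → false
  app build number between 155 and 625: 748 in [155, 625] is false
  client = android: android == android is true
  rollout bucket > 79: 8 > 79 is false
  country ∈ {AU, BR, US}: GB is not in the set → false
  org on allow-list: no → false
Combine:
[1.1] NOT false = true
[1] true OR false = true
[2.1] NOT false = true
[2] true OR false OR false = true
[3.1] NOT false = true
[3] true OR true = true
[4.1] NOT false = true
[4] true OR false OR false = true
[root] true AND true AND true AND true = true
Overall: true → enabled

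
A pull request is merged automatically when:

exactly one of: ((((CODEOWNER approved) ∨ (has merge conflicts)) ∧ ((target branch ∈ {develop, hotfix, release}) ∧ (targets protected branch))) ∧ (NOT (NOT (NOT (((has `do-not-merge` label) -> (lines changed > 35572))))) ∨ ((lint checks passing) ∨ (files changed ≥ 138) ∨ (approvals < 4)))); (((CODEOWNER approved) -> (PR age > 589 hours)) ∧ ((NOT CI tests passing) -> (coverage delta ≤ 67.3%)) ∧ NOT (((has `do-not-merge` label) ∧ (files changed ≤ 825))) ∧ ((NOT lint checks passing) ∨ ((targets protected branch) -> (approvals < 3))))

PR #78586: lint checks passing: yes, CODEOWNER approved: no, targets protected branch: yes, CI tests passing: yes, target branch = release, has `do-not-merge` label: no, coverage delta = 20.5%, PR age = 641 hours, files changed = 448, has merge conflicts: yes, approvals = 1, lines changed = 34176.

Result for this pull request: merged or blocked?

Blocked

Atomic conditions:
  CODEOWNER approved: no → false
  has merge conflicts: yes → true
  target branch ∈ {develop, hotfix, release}: release is in the set → true
  targets protected branch: yes → true
  has `do-not-merge` label: no → false
  lines changed > 35572: 34176 > 35572 is false
  lint checks passing: yes → true
  files changed ≥ 138: 448 ≥ 138 is true
  approvals < 4: 1 < 4 is true
  PR age > 589 hours: 641 > 589 is true
  NOT CI tests passing: yes → false
  coverage delta ≤ 67.3%: 20.5 ≤ 67.3 is true
  files changed ≤ 825: 448 ≤ 825 is true
  NOT lint checks passing: yes → false
  approvals < 3: 1 < 3 is true
Combine:
[1.1.1] false OR true = true
[1.1.2] true AND true = true
[1.1] true AND true = true
[1.2.1.1.1.1] false → false (antecedent false ⇒ implication holds) = true
[1.2.1.1.1] NOT true = false
[1.2.1.1] NOT false = true
[1.2.1] NOT true = false
[1.2.2] true OR true OR true = true
[1.2] false OR true = true
[1] true AND true = true
[2.1] false → true (antecedent false ⇒ implication holds) = true
[2.2] false → true (antecedent false ⇒ implication holds) = true
[2.3.1] false AND true = false
[2.3] NOT false = true
[2.4.2] true → true = true
[2.4] false OR true = true
[2] true AND true AND true AND true = true
[root] exactly-one(true, true) = false
Overall: false → blocked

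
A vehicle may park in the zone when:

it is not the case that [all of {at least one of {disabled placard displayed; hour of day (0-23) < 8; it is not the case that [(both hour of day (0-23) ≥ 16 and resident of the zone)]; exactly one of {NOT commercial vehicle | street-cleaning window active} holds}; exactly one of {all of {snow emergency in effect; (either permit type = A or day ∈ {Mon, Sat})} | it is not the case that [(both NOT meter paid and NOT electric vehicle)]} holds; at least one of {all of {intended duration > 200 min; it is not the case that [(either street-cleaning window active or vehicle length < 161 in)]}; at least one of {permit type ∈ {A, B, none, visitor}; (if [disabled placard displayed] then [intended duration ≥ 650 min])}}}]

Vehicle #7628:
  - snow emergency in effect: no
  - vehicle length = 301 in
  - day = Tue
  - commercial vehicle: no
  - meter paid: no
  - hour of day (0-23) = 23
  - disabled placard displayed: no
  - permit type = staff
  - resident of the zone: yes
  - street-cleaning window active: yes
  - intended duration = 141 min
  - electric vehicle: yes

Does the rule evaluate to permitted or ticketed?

Permitted

Atomic conditions:
  disabled placard displayed: no → false
  hour of day (0-23) < 8: 23 < 8 is false
  hour of day (0-23) ≥ 16: 23 ≥ 16 is true
  resident of the zone: yes → true
  NOT commercial vehicle: no → true
  street-cleaning window active: yes → true
  snow emergency in effect: no → false
  permit type = A: staff == A is false
  day ∈ {Mon, Sat}: Tue is not in the set → false
  NOT meter paid: no → true
  NOT electric vehicle: yes → false
  intended duration > 200 min: 141 > 200 is false
  vehicle length < 161 in: 301 < 161 is false
  permit type ∈ {A, B, none, visitor}: staff is not in the set → false
  intended duration ≥ 650 min: 141 ≥ 650 is false
Combine:
[1.1.3.1] true AND true = true
[1.1.3] NOT true = false
[1.1.4] exactly-one(true, true) = false
[1.1] false OR false OR false OR false = false
[1.2.1.2] false OR false = false
[1.2.1] false AND false = false
[1.2.2.1] true AND false = false
[1.2.2] NOT false = true
[1.2] exactly-one(false, true) = true
[1.3.1.2.1] true OR false = true
[1.3.1.2] NOT true = false
[1.3.1] false AND false = false
[1.3.2.2] false → false (antecedent false ⇒ implication holds) = true
[1.3.2] false OR true = true
[1.3] false OR true = true
[1] false AND true AND true = false
[root] NOT false = true
Overall: true → permitted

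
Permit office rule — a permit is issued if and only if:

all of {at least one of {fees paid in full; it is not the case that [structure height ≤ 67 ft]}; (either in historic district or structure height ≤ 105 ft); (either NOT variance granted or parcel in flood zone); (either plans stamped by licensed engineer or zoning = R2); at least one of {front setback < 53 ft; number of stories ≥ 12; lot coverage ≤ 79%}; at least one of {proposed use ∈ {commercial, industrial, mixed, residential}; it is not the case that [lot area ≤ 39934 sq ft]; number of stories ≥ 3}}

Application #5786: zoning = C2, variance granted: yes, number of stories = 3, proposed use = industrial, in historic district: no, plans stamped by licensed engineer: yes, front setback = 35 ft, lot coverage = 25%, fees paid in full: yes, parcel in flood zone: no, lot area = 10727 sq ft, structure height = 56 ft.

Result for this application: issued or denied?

Denied

Atomic conditions:
  fees paid in full: yes → true
  structure height ≤ 67 ft: 56 ≤ 67 is true
  in historic district: no → false
  structure height ≤ 105 ft: 56 ≤ 105 is true
  NOT variance granted: yes → false
  parcel in flood zone: no → false
  plans stamped by licensed engineer: yes → true
  zoning = R2: C2 == R2 is false
  front setback < 53 ft: 35 < 53 is true
  number of stories ≥ 12: 3 ≥ 12 is false
  lot coverage ≤ 79%: 25 ≤ 79 is true
  proposed use ∈ {commercial, industrial, mixed, residential}: industrial is in the set → true
  lot area ≤ 39934 sq ft: 10727 ≤ 39934 is true
  number of stories ≥ 3: 3 ≥ 3 is true
Combine:
[1.2] NOT true = false
[1] true OR false = true
[2] false OR true = true
[3] false OR false = false
[4] true OR false = true
[5] true OR false OR true = true
[6.2] NOT true = false
[6] true OR false OR true = true
[root] true AND true AND false AND true AND true AND true = false
Overall: false → denied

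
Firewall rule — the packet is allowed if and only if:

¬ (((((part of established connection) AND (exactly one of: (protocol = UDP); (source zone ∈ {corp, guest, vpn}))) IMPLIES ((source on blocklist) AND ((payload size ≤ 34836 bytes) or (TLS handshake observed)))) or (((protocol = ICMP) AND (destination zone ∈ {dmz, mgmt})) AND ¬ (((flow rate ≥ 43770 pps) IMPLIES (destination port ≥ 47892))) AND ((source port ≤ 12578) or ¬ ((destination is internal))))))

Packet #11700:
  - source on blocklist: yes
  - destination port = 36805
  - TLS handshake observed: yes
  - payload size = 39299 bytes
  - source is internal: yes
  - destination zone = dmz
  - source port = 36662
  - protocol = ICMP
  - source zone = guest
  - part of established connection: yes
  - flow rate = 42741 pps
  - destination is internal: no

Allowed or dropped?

Atomic conditions:
  part of established connection: yes → true
  protocol = UDP: ICMP == UDP is false
  source zone ∈ {corp, guest, vpn}: guest is in the set → true
  source on blocklist: yes → true
  payload size ≤ 34836 bytes: 39299 ≤ 34836 is false
  TLS handshake observed: yes → true
  protocol = ICMP: ICMP == ICMP is true
  destination zone ∈ {dmz, mgmt}: dmz is in the set → true
  flow rate ≥ 43770 pps: 42741 ≥ 43770 is false
  destination port ≥ 47892: 36805 ≥ 47892 is false
  source port ≤ 12578: 36662 ≤ 12578 is false
  destination is internal: no → false
Combine:
[1.1.1.2] exactly-one(false, true) = true
[1.1.1] true AND true = true
[1.1.2.2] false OR true = true
[1.1.2] true AND true = true
[1.1] true → true = true
[1.2.1] true AND true = true
[1.2.2.1] false → false (antecedent false ⇒ implication holds) = true
[1.2.2] NOT true = false
[1.2.3.2] NOT false = true
[1.2.3] false OR true = true
[1.2] true AND false AND true = false
[1] true OR false = true
[root] NOT true = false
Overall: false → dropped

Dropped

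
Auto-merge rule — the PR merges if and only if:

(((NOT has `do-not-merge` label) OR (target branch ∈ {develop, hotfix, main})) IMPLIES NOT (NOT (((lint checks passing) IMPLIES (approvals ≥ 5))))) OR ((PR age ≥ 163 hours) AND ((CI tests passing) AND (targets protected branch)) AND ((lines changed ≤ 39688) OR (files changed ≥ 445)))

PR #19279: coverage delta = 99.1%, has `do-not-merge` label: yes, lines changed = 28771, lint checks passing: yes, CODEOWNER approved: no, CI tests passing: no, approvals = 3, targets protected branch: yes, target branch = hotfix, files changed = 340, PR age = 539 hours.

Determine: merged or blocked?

Atomic conditions:
  NOT has `do-not-merge` label: yes → false
  target branch ∈ {develop, hotfix, main}: hotfix is in the set → true
  lint checks passing: yes → true
  approvals ≥ 5: 3 ≥ 5 is false
  PR age ≥ 163 hours: 539 ≥ 163 is true
  CI tests passing: no → false
  targets protected branch: yes → true
  lines changed ≤ 39688: 28771 ≤ 39688 is true
  files changed ≥ 445: 340 ≥ 445 is false
Combine:
[1.1] false OR true = true
[1.2.1.1] true → false = false
[1.2.1] NOT false = true
[1.2] NOT true = false
[1] true → false = false
[2.2] false AND true = false
[2.3] true OR false = true
[2] true AND false AND true = false
[root] false OR false = false
Overall: false → blocked

Blocked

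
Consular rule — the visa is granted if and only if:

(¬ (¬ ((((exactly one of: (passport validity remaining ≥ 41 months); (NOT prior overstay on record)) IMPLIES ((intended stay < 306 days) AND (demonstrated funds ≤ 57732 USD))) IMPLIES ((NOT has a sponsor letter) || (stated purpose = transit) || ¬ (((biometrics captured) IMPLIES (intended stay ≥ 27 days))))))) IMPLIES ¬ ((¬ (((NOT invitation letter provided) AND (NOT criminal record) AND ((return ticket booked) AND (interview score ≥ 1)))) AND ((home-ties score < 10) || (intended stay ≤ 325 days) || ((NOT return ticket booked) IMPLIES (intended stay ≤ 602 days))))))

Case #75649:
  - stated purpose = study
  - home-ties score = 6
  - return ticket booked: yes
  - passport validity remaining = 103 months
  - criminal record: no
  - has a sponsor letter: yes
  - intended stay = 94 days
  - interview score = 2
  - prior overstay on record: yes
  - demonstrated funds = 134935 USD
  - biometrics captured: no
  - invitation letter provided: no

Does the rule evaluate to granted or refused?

Atomic conditions:
  passport validity remaining ≥ 41 months: 103 ≥ 41 is true
  NOT prior overstay on record: yes → false
  intended stay < 306 days: 94 < 306 is true
  demonstrated funds ≤ 57732 USD: 134935 ≤ 57732 is false
  NOT has a sponsor letter: yes → false
  stated purpose = transit: study == transit is false
  biometrics captured: no → false
  intended stay ≥ 27 days: 94 ≥ 27 is true
  NOT invitation letter provided: no → true
  NOT criminal record: no → true
  return ticket booked: yes → true
  interview score ≥ 1: 2 ≥ 1 is true
  home-ties score < 10: 6 < 10 is true
  intended stay ≤ 325 days: 94 ≤ 325 is true
  NOT return ticket booked: yes → false
  intended stay ≤ 602 days: 94 ≤ 602 is true
Combine:
[1.1.1.1.1] exactly-one(true, false) = true
[1.1.1.1.2] true AND false = false
[1.1.1.1] true → false = false
[1.1.1.2.3.1] false → true (antecedent false ⇒ implication holds) = true
[1.1.1.2.3] NOT true = false
[1.1.1.2] false OR false OR false = false
[1.1.1] false → false (antecedent false ⇒ implication holds) = true
[1.1] NOT true = false
[1] NOT false = true
[2.1.1.1.3] true AND true = true
[2.1.1.1] true AND true AND true = true
[2.1.1] NOT true = false
[2.1.2.3] false → true (antecedent false ⇒ implication holds) = true
[2.1.2] true OR true OR true = true
[2.1] false AND true = false
[2] NOT false = true
[root] true → true = true
Overall: true → granted

Granted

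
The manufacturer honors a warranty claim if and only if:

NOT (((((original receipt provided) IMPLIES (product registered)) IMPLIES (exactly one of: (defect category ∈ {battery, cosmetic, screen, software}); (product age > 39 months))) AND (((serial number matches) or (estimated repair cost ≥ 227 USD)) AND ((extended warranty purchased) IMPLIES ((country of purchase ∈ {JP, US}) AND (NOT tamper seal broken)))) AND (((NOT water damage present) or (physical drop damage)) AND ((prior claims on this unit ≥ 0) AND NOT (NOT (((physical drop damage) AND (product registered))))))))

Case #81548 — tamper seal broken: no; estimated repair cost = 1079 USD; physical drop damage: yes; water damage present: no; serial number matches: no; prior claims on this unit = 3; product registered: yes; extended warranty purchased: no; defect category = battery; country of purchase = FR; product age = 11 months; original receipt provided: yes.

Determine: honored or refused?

Atomic conditions:
  original receipt provided: yes → true
  product registered: yes → true
  defect category ∈ {battery, cosmetic, screen, software}: battery is in the set → true
  product age > 39 months: 11 > 39 is false
  serial number matches: no → false
  estimated repair cost ≥ 227 USD: 1079 ≥ 227 is true
  extended warranty purchased: no → false
  country of purchase ∈ {JP, US}: FR is not in the set → false
  NOT tamper seal broken: no → true
  NOT water damage present: no → true
  physical drop damage: yes → true
  prior claims on this unit ≥ 0: 3 ≥ 0 is true
Combine:
[1.1.1] true → true = true
[1.1.2] exactly-one(true, false) = true
[1.1] true → true = true
[1.2.1] false OR true = true
[1.2.2.2] false AND true = false
[1.2.2] false → false (antecedent false ⇒ implication holds) = true
[1.2] true AND true = true
[1.3.1] true OR true = true
[1.3.2.2.1.1] true AND true = true
[1.3.2.2.1] NOT true = false
[1.3.2.2] NOT false = true
[1.3.2] true AND true = true
[1.3] true AND true = true
[1] true AND true AND true = true
[root] NOT true = false
Overall: false → refused

Refused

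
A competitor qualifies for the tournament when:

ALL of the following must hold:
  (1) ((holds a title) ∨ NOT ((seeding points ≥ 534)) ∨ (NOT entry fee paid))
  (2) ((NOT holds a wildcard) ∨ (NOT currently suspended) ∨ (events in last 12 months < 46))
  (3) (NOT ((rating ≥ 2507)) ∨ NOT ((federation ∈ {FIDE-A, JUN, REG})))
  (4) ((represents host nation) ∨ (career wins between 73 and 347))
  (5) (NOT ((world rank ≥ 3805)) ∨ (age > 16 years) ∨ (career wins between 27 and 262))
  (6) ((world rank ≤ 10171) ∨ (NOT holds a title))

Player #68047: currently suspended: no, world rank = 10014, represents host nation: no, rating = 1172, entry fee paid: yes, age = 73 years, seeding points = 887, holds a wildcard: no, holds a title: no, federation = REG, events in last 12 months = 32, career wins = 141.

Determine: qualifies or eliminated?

Eliminated

Atomic conditions:
  holds a title: no → false
  seeding points ≥ 534: 887 ≥ 534 is true
  NOT entry fee paid: yes → false
  NOT holds a wildcard: no → true
  NOT currently suspended: no → true
  events in last 12 months < 46: 32 < 46 is true
  rating ≥ 2507: 1172 ≥ 2507 is false
  federation ∈ {FIDE-A, JUN, REG}: REG is in the set → true
  represents host nation: no → false
  career wins between 73 and 347: 141 in [73, 347] is true
  world rank ≥ 3805: 10014 ≥ 3805 is true
  age > 16 years: 73 > 16 is true
  career wins between 27 and 262: 141 in [27, 262] is true
  world rank ≤ 10171: 10014 ≤ 10171 is true
  NOT holds a title: no → true
Combine:
[1.2] NOT true = false
[1] false OR false OR false = false
[2] true OR true OR true = true
[3.1] NOT false = true
[3.2] NOT true = false
[3] true OR false = true
[4] false OR true = true
[5.1] NOT true = false
[5] false OR true OR true = true
[6] true OR true = true
[root] false AND true AND true AND true AND true AND true = false
Overall: false → eliminated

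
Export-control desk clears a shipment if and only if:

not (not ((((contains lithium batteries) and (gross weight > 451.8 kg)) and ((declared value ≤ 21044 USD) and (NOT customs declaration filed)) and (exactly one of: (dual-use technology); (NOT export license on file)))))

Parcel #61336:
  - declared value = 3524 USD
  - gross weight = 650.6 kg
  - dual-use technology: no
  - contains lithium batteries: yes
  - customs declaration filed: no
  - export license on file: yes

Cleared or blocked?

Blocked

Atomic conditions:
  contains lithium batteries: yes → true
  gross weight > 451.8 kg: 650.6 > 451.8 is true
  declared value ≤ 21044 USD: 3524 ≤ 21044 is true
  NOT customs declaration filed: no → true
  dual-use technology: no → false
  NOT export license on file: yes → false
Combine:
[1.1.1] true AND true = true
[1.1.2] true AND true = true
[1.1.3] exactly-one(false, false) = false
[1.1] true AND true AND false = false
[1] NOT false = true
[root] NOT true = false
Overall: false → blocked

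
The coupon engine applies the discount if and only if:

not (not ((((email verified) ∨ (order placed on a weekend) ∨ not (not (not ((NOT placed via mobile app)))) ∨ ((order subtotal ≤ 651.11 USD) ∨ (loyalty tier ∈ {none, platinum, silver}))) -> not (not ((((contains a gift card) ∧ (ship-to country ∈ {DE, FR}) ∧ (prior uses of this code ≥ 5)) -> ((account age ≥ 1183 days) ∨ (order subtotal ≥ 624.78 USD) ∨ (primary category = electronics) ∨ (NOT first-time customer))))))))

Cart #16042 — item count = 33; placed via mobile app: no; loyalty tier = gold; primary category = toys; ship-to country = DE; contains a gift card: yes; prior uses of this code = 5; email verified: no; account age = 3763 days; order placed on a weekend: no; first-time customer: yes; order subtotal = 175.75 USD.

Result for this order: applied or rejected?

Atomic conditions:
  email verified: no → false
  order placed on a weekend: no → false
  NOT placed via mobile app: no → true
  order subtotal ≤ 651.11 USD: 175.75 ≤ 651.11 is true
  loyalty tier ∈ {none, platinum, silver}: gold is not in the set → false
  contains a gift card: yes → true
  ship-to country ∈ {DE, FR}: DE is in the set → true
  prior uses of this code ≥ 5: 5 ≥ 5 is true
  account age ≥ 1183 days: 3763 ≥ 1183 is true
  order subtotal ≥ 624.78 USD: 175.75 ≥ 624.78 is false
  primary category = electronics: toys == electronics is false
  NOT first-time customer: yes → false
Combine:
[1.1.1.3.1.1] NOT true = false
[1.1.1.3.1] NOT false = true
[1.1.1.3] NOT true = false
[1.1.1.4] true OR false = true
[1.1.1] false OR false OR false OR true = true
[1.1.2.1.1.1] true AND true AND true = true
[1.1.2.1.1.2] true OR false OR false OR false = true
[1.1.2.1.1] true → true = true
[1.1.2.1] NOT true = false
[1.1.2] NOT false = true
[1.1] true → true = true
[1] NOT true = false
[root] NOT false = true
Overall: true → applied

Applied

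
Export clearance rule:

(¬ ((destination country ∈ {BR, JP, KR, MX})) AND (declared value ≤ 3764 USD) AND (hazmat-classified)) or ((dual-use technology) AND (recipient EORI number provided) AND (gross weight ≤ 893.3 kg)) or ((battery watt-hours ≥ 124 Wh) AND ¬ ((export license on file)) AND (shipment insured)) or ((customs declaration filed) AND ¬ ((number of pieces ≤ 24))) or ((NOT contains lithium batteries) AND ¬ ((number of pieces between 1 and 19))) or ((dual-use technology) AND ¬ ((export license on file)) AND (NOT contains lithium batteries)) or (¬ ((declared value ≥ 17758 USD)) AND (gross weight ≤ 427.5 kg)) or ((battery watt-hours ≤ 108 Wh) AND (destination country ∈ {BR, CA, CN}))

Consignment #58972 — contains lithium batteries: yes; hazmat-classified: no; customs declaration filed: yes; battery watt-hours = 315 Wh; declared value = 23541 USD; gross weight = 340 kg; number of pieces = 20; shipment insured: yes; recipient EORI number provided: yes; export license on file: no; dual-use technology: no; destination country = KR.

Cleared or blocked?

Atomic conditions:
  destination country ∈ {BR, JP, KR, MX}: KR is in the set → true
  declared value ≤ 3764 USD: 23541 ≤ 3764 is false
  hazmat-classified: no → false
  dual-use technology: no → false
  recipient EORI number provided: yes → true
  gross weight ≤ 893.3 kg: 340 ≤ 893.3 is true
  battery watt-hours ≥ 124 Wh: 315 ≥ 124 is true
  export license on file: no → false
  shipment insured: yes → true
  customs declaration filed: yes → true
  number of pieces ≤ 24: 20 ≤ 24 is true
  NOT contains lithium batteries: yes → false
  number of pieces between 1 and 19: 20 in [1, 19] is false
  declared value ≥ 17758 USD: 23541 ≥ 17758 is true
  gross weight ≤ 427.5 kg: 340 ≤ 427.5 is true
  battery watt-hours ≤ 108 Wh: 315 ≤ 108 is false
  destination country ∈ {BR, CA, CN}: KR is not in the set → false
Combine:
[1.1] NOT true = false
[1] false AND false AND false = false
[2] false AND true AND true = false
[3.2] NOT false = true
[3] true AND true AND true = true
[4.2] NOT true = false
[4] true AND false = false
[5.2] NOT false = true
[5] false AND true = false
[6.2] NOT false = true
[6] false AND true AND false = false
[7.1] NOT true = false
[7] false AND true = false
[8] false AND false = false
[root] false OR false OR true OR false OR false OR false OR false OR false = true
Overall: true → cleared

Cleared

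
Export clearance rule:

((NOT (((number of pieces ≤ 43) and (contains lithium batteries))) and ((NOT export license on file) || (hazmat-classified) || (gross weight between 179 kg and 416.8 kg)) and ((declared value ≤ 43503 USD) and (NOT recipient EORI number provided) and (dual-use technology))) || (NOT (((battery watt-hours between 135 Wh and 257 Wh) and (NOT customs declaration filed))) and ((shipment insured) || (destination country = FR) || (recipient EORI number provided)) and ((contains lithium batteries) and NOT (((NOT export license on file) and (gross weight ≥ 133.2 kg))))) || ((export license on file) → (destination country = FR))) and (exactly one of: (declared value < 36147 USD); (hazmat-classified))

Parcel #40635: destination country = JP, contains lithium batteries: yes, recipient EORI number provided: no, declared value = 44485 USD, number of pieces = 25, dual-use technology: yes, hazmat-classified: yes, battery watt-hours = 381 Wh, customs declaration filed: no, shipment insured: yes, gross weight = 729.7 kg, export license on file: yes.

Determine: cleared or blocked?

Cleared

Atomic conditions:
  number of pieces ≤ 43: 25 ≤ 43 is true
  contains lithium batteries: yes → true
  NOT export license on file: yes → false
  hazmat-classified: yes → true
  gross weight between 179 kg and 416.8 kg: 729.7 in [179, 416.8] is false
  declared value ≤ 43503 USD: 44485 ≤ 43503 is false
  NOT recipient EORI number provided: no → true
  dual-use technology: yes → true
  battery watt-hours between 135 Wh and 257 Wh: 381 in [135, 257] is false
  NOT customs declaration filed: no → true
  shipment insured: yes → true
  destination country = FR: JP == FR is false
  recipient EORI number provided: no → false
  gross weight ≥ 133.2 kg: 729.7 ≥ 133.2 is true
  export license on file: yes → true
  declared value < 36147 USD: 44485 < 36147 is false
Combine:
[1.1.1.1] true AND true = true
[1.1.1] NOT true = false
[1.1.2] false OR true OR false = true
[1.1.3] false AND true AND true = false
[1.1] false AND true AND false = false
[1.2.1.1] false AND true = false
[1.2.1] NOT false = true
[1.2.2] true OR false OR false = true
[1.2.3.2.1] false AND true = false
[1.2.3.2] NOT false = true
[1.2.3] true AND true = true
[1.2] true AND true AND true = true
[1.3] true → false = false
[1] false OR true OR false = true
[2] exactly-one(false, true) = true
[root] true AND true = true
Overall: true → cleared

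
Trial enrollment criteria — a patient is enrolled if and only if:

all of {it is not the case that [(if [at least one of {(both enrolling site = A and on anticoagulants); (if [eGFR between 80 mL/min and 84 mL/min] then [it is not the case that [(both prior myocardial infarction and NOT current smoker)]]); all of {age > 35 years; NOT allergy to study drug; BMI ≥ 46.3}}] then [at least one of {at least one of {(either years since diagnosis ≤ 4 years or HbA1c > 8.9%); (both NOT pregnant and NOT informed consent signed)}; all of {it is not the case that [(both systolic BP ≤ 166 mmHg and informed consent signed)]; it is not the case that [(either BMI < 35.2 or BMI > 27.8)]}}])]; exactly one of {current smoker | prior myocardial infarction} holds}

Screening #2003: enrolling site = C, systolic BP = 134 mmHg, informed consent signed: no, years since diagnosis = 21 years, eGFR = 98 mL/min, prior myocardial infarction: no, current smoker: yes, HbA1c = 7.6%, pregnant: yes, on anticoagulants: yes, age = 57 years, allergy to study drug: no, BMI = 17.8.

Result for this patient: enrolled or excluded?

Atomic conditions:
  enrolling site = A: C == A is false
  on anticoagulants: yes → true
  eGFR between 80 mL/min and 84 mL/min: 98 in [80, 84] is false
  prior myocardial infarction: no → false
  NOT current smoker: yes → false
  age > 35 years: 57 > 35 is true
  NOT allergy to study drug: no → true
  BMI ≥ 46.3: 17.8 ≥ 46.3 is false
  years since diagnosis ≤ 4 years: 21 ≤ 4 is false
  HbA1c > 8.9%: 7.6 > 8.9 is false
  NOT pregnant: yes → false
  NOT informed consent signed: no → true
  systolic BP ≤ 166 mmHg: 134 ≤ 166 is true
  informed consent signed: no → false
  BMI < 35.2: 17.8 < 35.2 is true
  BMI > 27.8: 17.8 > 27.8 is false
  current smoker: yes → true
Combine:
[1.1.1.1] false AND true = false
[1.1.1.2.2.1] false AND false = false
[1.1.1.2.2] NOT false = true
[1.1.1.2] false → true (antecedent false ⇒ implication holds) = true
[1.1.1.3] true AND true AND false = false
[1.1.1] false OR true OR false = true
[1.1.2.1.1] false OR false = false
[1.1.2.1.2] false AND true = false
[1.1.2.1] false OR false = false
[1.1.2.2.1.1] true AND false = false
[1.1.2.2.1] NOT false = true
[1.1.2.2.2.1] true OR false = true
[1.1.2.2.2] NOT true = false
[1.1.2.2] true AND false = false
[1.1.2] false OR false = false
[1.1] true → false = false
[1] NOT false = true
[2] exactly-one(true, false) = true
[root] true AND true = true
Overall: true → enrolled

Enrolled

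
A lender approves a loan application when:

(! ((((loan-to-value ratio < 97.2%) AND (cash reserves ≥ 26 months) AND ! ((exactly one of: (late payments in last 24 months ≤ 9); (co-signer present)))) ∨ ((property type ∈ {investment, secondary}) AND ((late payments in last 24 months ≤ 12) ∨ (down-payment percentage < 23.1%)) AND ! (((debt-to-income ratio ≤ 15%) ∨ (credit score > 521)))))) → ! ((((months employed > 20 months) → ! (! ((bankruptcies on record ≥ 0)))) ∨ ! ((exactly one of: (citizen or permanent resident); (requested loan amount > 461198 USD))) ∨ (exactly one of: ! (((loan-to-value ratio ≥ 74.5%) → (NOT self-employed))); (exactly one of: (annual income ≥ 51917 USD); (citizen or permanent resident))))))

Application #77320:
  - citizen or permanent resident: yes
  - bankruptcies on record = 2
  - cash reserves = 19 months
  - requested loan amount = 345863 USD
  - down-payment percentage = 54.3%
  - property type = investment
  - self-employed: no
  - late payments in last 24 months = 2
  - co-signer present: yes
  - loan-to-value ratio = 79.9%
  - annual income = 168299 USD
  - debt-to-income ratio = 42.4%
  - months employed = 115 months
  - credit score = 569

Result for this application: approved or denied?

Atomic conditions:
  loan-to-value ratio < 97.2%: 79.9 < 97.2 is true
  cash reserves ≥ 26 months: 19 ≥ 26 is false
  late payments in last 24 months ≤ 9: 2 ≤ 9 is true
  co-signer present: yes → true
  property type ∈ {investment, secondary}: investment is in the set → true
  late payments in last 24 months ≤ 12: 2 ≤ 12 is true
  down-payment percentage < 23.1%: 54.3 < 23.1 is false
  debt-to-income ratio ≤ 15%: 42.4 ≤ 15 is false
  credit score > 521: 569 > 521 is true
  months employed > 20 months: 115 > 20 is true
  bankruptcies on record ≥ 0: 2 ≥ 0 is true
  citizen or permanent resident: yes → true
  requested loan amount > 461198 USD: 345863 > 461198 is false
  loan-to-value ratio ≥ 74.5%: 79.9 ≥ 74.5 is true
  NOT self-employed: no → true
  annual income ≥ 51917 USD: 168299 ≥ 51917 is true
Combine:
[1.1.1.3.1] exactly-one(true, true) = false
[1.1.1.3] NOT false = true
[1.1.1] true AND false AND true = false
[1.1.2.2] true OR false = true
[1.1.2.3.1] false OR true = true
[1.1.2.3] NOT true = false
[1.1.2] true AND true AND false = false
[1.1] false OR false = false
[1] NOT false = true
[2.1.1.2.1] NOT true = false
[2.1.1.2] NOT false = true
[2.1.1] true → true = true
[2.1.2.1] exactly-one(true, false) = true
[2.1.2] NOT true = false
[2.1.3.1.1] true → true = true
[2.1.3.1] NOT true = false
[2.1.3.2] exactly-one(true, true) = false
[2.1.3] exactly-one(false, false) = false
[2.1] true OR false OR false = true
[2] NOT true = false
[root] true → false = false
Overall: false → denied

Denied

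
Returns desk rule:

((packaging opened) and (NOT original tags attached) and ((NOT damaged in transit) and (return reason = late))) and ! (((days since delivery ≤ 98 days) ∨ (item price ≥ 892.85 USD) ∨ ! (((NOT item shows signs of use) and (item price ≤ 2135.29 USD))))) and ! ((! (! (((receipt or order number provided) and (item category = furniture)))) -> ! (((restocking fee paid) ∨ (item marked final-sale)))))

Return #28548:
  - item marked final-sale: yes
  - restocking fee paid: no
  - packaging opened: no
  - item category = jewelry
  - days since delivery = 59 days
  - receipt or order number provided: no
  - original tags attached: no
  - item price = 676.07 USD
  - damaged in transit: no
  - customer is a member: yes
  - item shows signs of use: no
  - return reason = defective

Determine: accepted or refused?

Refused

Atomic conditions:
  packaging opened: no → false
  NOT original tags attached: no → true
  NOT damaged in transit: no → true
  return reason = late: defective == late is false
  days since delivery ≤ 98 days: 59 ≤ 98 is true
  item price ≥ 892.85 USD: 676.07 ≥ 892.85 is false
  NOT item shows signs of use: no → true
  item price ≤ 2135.29 USD: 676.07 ≤ 2135.29 is true
  receipt or order number provided: no → false
  item category = furniture: jewelry == furniture is false
  restocking fee paid: no → false
  item marked final-sale: yes → true
Combine:
[1.3] true AND false = false
[1] false AND true AND false = false
[2.1.3.1] true AND true = true
[2.1.3] NOT true = false
[2.1] true OR false OR false = true
[2] NOT true = false
[3.1.1.1.1] false AND false = false
[3.1.1.1] NOT false = true
[3.1.1] NOT true = false
[3.1.2.1] false OR true = true
[3.1.2] NOT true = false
[3.1] false → false (antecedent false ⇒ implication holds) = true
[3] NOT true = false
[root] false AND false AND false = false
Overall: false → refused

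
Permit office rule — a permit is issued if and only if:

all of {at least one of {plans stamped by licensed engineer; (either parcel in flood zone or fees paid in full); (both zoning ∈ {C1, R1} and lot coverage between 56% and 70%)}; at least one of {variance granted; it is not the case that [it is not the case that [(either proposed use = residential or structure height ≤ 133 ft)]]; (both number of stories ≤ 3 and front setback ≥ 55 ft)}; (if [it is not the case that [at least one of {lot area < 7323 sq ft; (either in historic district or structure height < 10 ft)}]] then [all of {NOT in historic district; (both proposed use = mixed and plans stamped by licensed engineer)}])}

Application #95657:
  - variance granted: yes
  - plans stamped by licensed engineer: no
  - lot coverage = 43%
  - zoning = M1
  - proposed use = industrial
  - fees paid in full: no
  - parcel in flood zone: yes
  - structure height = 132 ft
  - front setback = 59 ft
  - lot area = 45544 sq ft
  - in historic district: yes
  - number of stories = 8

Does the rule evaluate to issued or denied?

Issued

Atomic conditions:
  plans stamped by licensed engineer: no → false
  parcel in flood zone: yes → true
  fees paid in full: no → false
  zoning ∈ {C1, R1}: M1 is not in the set → false
  lot coverage between 56% and 70%: 43 in [56, 70] is false
  variance granted: yes → true
  proposed use = residential: industrial == residential is false
  structure height ≤ 133 ft: 132 ≤ 133 is true
  number of stories ≤ 3: 8 ≤ 3 is false
  front setback ≥ 55 ft: 59 ≥ 55 is true
  lot area < 7323 sq ft: 45544 < 7323 is false
  in historic district: yes → true
  structure height < 10 ft: 132 < 10 is false
  NOT in historic district: yes → false
  proposed use = mixed: industrial == mixed is false
Combine:
[1.2] true OR false = true
[1.3] false AND false = false
[1] false OR true OR false = true
[2.2.1.1] false OR true = true
[2.2.1] NOT true = false
[2.2] NOT false = true
[2.3] false AND true = false
[2] true OR true OR false = true
[3.1.1.2] true OR false = true
[3.1.1] false OR true = true
[3.1] NOT true = false
[3.2.2] false AND false = false
[3.2] false AND false = false
[3] false → false (antecedent false ⇒ implication holds) = true
[root] true AND true AND true = true
Overall: true → issued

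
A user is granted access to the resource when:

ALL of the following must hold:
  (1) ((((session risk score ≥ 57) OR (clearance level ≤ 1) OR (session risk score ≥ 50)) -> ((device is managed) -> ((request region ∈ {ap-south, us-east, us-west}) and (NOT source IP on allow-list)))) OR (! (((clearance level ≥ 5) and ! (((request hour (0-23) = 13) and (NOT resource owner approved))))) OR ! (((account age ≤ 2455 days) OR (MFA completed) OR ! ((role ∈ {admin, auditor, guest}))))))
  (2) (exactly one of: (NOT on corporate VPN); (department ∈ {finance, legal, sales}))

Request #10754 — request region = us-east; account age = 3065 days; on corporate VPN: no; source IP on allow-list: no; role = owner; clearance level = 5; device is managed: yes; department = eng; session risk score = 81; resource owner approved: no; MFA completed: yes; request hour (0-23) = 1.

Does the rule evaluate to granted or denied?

Atomic conditions:
  session risk score ≥ 57: 81 ≥ 57 is true
  clearance level ≤ 1: 5 ≤ 1 is false
  session risk score ≥ 50: 81 ≥ 50 is true
  device is managed: yes → true
  request region ∈ {ap-south, us-east, us-west}: us-east is in the set → true
  NOT source IP on allow-list: no → true
  clearance level ≥ 5: 5 ≥ 5 is true
  request hour (0-23) = 13: 1 == 13 is false
  NOT resource owner approved: no → true
  account age ≤ 2455 days: 3065 ≤ 2455 is false
  MFA completed: yes → true
  role ∈ {admin, auditor, guest}: owner is not in the set → false
  NOT on corporate VPN: no → true
  department ∈ {finance, legal, sales}: eng is not in the set → false
Combine:
[1.1.1] true OR false OR true = true
[1.1.2.2] true AND true = true
[1.1.2] true → true = true
[1.1] true → true = true
[1.2.1.1.2.1] false AND true = false
[1.2.1.1.2] NOT false = true
[1.2.1.1] true AND true = true
[1.2.1] NOT true = false
[1.2.2.1.3] NOT false = true
[1.2.2.1] false OR true OR true = true
[1.2.2] NOT true = false
[1.2] false OR false = false
[1] true OR false = true
[2] exactly-one(true, false) = true
[root] true AND true = true
Overall: true → granted

Granted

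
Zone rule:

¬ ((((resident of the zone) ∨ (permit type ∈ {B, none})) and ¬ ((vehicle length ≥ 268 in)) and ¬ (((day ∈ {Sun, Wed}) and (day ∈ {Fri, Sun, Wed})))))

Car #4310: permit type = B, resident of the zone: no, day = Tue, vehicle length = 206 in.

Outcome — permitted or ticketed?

Atomic conditions:
  resident of the zone: no → false
  permit type ∈ {B, none}: B is in the set → true
  vehicle length ≥ 268 in: 206 ≥ 268 is false
  day ∈ {Sun, Wed}: Tue is not in the set → false
  day ∈ {Fri, Sun, Wed}: Tue is not in the set → false
Combine:
[1.1] false OR true = true
[1.2] NOT false = true
[1.3.1] false AND false = false
[1.3] NOT false = true
[1] true AND true AND true = true
[root] NOT true = false
Overall: false → ticketed

Ticketed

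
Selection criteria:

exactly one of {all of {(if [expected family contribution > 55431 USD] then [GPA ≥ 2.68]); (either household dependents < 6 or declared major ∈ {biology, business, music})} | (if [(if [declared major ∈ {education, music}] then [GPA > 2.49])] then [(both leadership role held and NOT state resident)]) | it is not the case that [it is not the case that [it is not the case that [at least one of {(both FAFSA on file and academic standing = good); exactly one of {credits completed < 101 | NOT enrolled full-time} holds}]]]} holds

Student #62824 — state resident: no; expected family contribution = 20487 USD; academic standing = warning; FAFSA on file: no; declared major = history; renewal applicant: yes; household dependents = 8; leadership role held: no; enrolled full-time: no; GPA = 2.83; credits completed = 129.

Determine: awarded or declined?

Declined

Atomic conditions:
  expected family contribution > 55431 USD: 20487 > 55431 is false
  GPA ≥ 2.68: 2.83 ≥ 2.68 is true
  household dependents < 6: 8 < 6 is false
  declared major ∈ {biology, business, music}: history is not in the set → false
  declared major ∈ {education, music}: history is not in the set → false
  GPA > 2.49: 2.83 > 2.49 is true
  leadership role held: no → false
  NOT state resident: no → true
  FAFSA on file: no → false
  academic standing = good: warning == good is false
  credits completed < 101: 129 < 101 is false
  NOT enrolled full-time: no → true
Combine:
[1.1] false → true (antecedent false ⇒ implication holds) = true
[1.2] false OR false = false
[1] true AND false = false
[2.1] false → true (antecedent false ⇒ implication holds) = true
[2.2] false AND true = false
[2] true → false = false
[3.1.1.1.1] false AND false = false
[3.1.1.1.2] exactly-one(false, true) = true
[3.1.1.1] false OR true = true
[3.1.1] NOT true = false
[3.1] NOT false = true
[3] NOT true = false
[root] exactly-one(false, false, false) = false
Overall: false → declined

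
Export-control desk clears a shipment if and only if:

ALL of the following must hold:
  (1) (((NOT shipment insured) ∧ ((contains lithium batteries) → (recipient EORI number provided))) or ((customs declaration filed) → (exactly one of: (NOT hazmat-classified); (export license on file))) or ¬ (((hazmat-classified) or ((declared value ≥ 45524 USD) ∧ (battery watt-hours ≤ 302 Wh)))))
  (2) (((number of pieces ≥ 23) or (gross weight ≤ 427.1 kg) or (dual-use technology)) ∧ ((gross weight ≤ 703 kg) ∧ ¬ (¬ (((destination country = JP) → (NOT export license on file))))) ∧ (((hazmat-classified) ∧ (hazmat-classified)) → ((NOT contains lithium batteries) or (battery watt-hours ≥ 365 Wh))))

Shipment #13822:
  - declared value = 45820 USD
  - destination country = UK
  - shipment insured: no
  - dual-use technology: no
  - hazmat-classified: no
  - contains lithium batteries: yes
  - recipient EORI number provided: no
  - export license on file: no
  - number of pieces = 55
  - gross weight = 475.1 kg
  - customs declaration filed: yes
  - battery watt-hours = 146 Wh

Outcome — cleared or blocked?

Cleared

Atomic conditions:
  NOT shipment insured: no → true
  contains lithium batteries: yes → true
  recipient EORI number provided: no → false
  customs declaration filed: yes → true
  NOT hazmat-classified: no → true
  export license on file: no → false
  hazmat-classified: no → false
  declared value ≥ 45524 USD: 45820 ≥ 45524 is true
  battery watt-hours ≤ 302 Wh: 146 ≤ 302 is true
  number of pieces ≥ 23: 55 ≥ 23 is true
  gross weight ≤ 427.1 kg: 475.1 ≤ 427.1 is false
  dual-use technology: no → false
  gross weight ≤ 703 kg: 475.1 ≤ 703 is true
  destination country = JP: UK == JP is false
  NOT export license on file: no → true
  NOT contains lithium batteries: yes → false
  battery watt-hours ≥ 365 Wh: 146 ≥ 365 is false
Combine:
[1.1.2] true → false = false
[1.1] true AND false = false
[1.2.2] exactly-one(true, false) = true
[1.2] true → true = true
[1.3.1.2] true AND true = true
[1.3.1] false OR true = true
[1.3] NOT true = false
[1] false OR true OR false = true
[2.1] true OR false OR false = true
[2.2.2.1.1] false → true (antecedent false ⇒ implication holds) = true
[2.2.2.1] NOT true = false
[2.2.2] NOT false = true
[2.2] true AND true = true
[2.3.1] false AND false = false
[2.3.2] false OR false = false
[2.3] false → false (antecedent false ⇒ implication holds) = true
[2] true AND true AND true = true
[root] true AND true = true
Overall: true → cleared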